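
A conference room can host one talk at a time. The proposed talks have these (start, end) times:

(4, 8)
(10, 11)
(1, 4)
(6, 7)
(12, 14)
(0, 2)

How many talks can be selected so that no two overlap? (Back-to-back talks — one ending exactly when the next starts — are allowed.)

Order by finish time; keep every interval that doesn't clash with the previous kept one.
By end time: (0,2), (1,4), (6,7), (4,8), (10,11), (12,14).
Pick (0,2); next start ≥ 2 → (6,7); next start ≥ 7 → (10,11); next start ≥ 11 → (12,14).
Selected 4 talks.

4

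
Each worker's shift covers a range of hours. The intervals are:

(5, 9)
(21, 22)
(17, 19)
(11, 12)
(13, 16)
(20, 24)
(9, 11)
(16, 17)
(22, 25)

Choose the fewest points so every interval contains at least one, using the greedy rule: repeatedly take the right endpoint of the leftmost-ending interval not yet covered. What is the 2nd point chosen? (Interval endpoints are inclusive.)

12

Sorted: [5,9] [9,11] [11,12] [13,16] [16,17] [17,19] [21,22] [20,24] [22,25]
{[5,9],[9,11]} hit by 9; {[11,12]} hit by 12; {[13,16],[16,17]} hit by 16; {[17,19]} hit by 19; {[21,22],[20,24],[22,25]} hit by 22.
Points: 9, 12, 16, 19, 22 (5 total).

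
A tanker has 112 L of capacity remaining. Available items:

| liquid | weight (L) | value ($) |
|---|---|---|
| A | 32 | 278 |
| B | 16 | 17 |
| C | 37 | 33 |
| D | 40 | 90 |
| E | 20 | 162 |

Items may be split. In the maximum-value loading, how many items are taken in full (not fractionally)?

4

Greedy by value/weight ratio, highest first.
Ratios (sorted): A 8.69, E 8.10, D 2.25, B 1.06, C 0.89
take A (32 @ 278); take E (20 @ 162); take D (40 @ 90); take B (16 @ 17); take 4/37 of C → 3.57. Capacity used 112/112.
4 item(s) taken whole; one partial (take 4/37 of C).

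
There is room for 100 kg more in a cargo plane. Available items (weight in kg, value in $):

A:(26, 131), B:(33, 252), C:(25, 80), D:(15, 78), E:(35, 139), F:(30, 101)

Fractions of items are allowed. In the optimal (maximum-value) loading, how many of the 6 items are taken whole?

Sort by value per unit weight and fill in that order.
Ratios (sorted): B 7.64, D 5.20, A 5.04, E 3.97, F 3.37, C 3.20
take B (33 @ 252); take D (15 @ 78); take A (26 @ 131); take 26/35 of E → 103.26. Capacity used 100/100.
3 item(s) taken whole; one partial (take 26/35 of E).

3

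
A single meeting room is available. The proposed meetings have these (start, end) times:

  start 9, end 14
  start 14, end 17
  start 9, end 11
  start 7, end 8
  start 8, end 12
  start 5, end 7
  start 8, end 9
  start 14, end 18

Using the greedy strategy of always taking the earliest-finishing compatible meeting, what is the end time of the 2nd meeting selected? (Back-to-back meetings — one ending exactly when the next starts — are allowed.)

Sort by end time and greedily take each interval whose start is ≥ the last chosen end.
Sorted by end: (5,7)  (7,8)  (8,9)  (9,11)  (8,12)  (9,14)  (14,17)  (14,18)
take (5,7); take (7,8); take (8,9); take (9,11); skip (8,12); take (14,17).
Selected: (5,7) (7,8) (8,9) (9,11) (14,17)

8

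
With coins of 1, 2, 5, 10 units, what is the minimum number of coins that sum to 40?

Greedy: take as many of the largest coin as possible, then repeat with the remainder.
40 = 4×10
Total coins = 4 = 4

4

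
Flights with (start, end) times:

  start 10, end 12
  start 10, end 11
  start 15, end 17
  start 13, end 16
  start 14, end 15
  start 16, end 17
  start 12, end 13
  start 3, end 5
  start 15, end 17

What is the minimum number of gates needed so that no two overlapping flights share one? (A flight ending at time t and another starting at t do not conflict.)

3

Count concurrent intervals with a sweep; the peak is the room count.
starts: [3, 10, 10, 12, 13, 14, 15, 15, 16]
ends:   [5, 11, 12, 13, 15, 16, 17, 17, 17]
s3→1 e5→0 s10→1 s10→2 e11→1 e12→0 s12→1 e13→0 s13→1 s14→2 e15→1 s15→2 s15→3  — peak 3.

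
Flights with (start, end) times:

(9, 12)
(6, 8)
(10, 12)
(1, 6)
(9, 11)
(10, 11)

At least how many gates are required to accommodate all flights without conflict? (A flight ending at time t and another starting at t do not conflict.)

The answer is the maximum number of intervals overlapping at any instant.
starts: [1, 6, 9, 9, 10, 10]
ends:   [6, 8, 11, 11, 12, 12]
s1→1 e6→0 s6→1 e8→0 s9→1 s9→2 s10→3 s10→4  — peak 4.

4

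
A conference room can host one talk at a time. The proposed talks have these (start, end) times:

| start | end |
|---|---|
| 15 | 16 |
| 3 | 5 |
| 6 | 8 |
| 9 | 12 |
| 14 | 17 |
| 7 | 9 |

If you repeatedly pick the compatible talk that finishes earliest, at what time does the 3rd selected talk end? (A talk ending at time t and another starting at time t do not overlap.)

By end time: (3,5), (6,8), (7,9), (9,12), (15,16), (14,17).
Pick (3,5); next start ≥ 5 → (6,8); next start ≥ 8 → (9,12); next start ≥ 12 → (15,16).
Selected: (3,5) (6,8) (9,12) (15,16)

12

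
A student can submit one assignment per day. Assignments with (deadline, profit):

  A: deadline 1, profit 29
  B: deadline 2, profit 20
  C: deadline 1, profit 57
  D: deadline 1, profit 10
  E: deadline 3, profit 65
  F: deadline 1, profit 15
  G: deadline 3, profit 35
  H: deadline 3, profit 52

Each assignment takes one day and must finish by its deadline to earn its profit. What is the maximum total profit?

By profit: E(d3,65), C(d1,57), H(d3,52), G(d3,35), A(d1,29), B(d2,20), F(d1,15), D(d1,10)
E→slot 3; C→slot 1; H→slot 2; G skipped; A skipped; B skipped; F skipped; D skipped.
Profit = 57 + 52 + 65 = 174

174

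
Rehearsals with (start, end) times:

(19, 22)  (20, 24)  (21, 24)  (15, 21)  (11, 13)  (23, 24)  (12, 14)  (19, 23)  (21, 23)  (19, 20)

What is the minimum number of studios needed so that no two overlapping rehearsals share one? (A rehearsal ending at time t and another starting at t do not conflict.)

5

The answer is the maximum number of intervals overlapping at any instant.
starts: [11, 12, 15, 19, 19, 19, 20, 21, 21, 23]
ends:   [13, 14, 20, 21, 22, 23, 23, 24, 24, 24]
s11→1 s12→2 e13→1 e14→0 s15→1 s19→2 s19→3 s19→4 e20→3 s20→4 e21→3 s21→4 s21→5  — peak 5.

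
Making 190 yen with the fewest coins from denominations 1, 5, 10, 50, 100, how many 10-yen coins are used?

4

190 − 1×100→90 − 1×50→40 − 4×10→0
Count of 10: 4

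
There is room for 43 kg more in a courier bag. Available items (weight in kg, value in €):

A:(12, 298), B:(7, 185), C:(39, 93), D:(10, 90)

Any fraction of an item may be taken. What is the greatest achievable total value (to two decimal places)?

606.38

Ratios (sorted): B 26.43, A 24.83, D 9.00, C 2.38
take B (7 @ 185); take A (12 @ 298); take D (10 @ 90); take 14/39 of C → 33.38. Capacity used 43/43.
Total value = 606.38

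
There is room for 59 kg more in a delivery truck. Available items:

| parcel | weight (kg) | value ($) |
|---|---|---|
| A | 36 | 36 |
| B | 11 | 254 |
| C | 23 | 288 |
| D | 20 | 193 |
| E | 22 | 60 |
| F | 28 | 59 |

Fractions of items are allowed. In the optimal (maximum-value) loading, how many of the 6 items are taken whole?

Order: B (254/11=23.09) > C (288/23=12.52) > D (193/20=9.65) > E (60/22=2.73) > F (59/28=2.11) > A (36/36=1.00)
Fill: take B (11 @ 254) → take C (23 @ 288) → take D (20 @ 193) → take 5/22 of E → 13.64; 59/59 used.
3 item(s) taken whole; one partial (take 5/22 of E).

3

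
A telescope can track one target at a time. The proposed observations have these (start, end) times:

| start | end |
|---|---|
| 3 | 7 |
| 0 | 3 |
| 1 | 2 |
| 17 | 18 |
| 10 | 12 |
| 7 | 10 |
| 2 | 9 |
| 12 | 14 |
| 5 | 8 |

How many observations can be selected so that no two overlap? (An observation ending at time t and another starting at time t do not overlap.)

6

Sort by end time and greedily take each interval whose start is ≥ the last chosen end.
Sorted by end: (1,2)  (0,3)  (3,7)  (5,8)  (2,9)  (7,10)  (10,12)  (12,14)  (17,18)
take (1,2); take (3,7); skip (5,8); take (7,10); take (10,12); take (12,14); take (17,18).
Selected 6 observations.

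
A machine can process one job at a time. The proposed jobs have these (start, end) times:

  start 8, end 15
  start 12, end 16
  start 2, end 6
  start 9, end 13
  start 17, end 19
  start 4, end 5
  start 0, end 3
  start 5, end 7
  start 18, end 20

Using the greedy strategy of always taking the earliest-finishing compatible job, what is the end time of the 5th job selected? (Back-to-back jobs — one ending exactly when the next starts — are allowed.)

By end time: (0,3), (4,5), (2,6), (5,7), (9,13), (8,15), (12,16), (17,19), (18,20).
Pick (0,3); next start ≥ 3 → (4,5); next start ≥ 5 → (5,7); next start ≥ 7 → (9,13); next start ≥ 13 → (17,19).
Selected: (0,3) (4,5) (5,7) (9,13) (17,19)

19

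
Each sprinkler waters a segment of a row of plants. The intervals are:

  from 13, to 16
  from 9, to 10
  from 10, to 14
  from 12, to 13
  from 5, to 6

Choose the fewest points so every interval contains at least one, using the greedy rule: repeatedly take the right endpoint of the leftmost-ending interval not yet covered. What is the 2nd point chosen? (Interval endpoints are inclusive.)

10

Sorted: [5,6] [9,10] [12,13] [10,14] [13,16]
{[5,6]} hit by 6; {[9,10]} hit by 10; {[12,13],[10,14],[13,16]} hit by 13.
Points: 6, 10, 13 (3 total).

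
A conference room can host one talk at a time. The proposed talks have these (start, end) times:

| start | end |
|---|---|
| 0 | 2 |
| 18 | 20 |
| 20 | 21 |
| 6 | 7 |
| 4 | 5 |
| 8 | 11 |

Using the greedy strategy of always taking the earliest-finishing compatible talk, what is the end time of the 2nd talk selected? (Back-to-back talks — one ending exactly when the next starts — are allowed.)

5

Sorted by end: (0,2)  (4,5)  (6,7)  (8,11)  (18,20)  (20,21)
take (0,2); take (4,5); take (6,7); take (8,11); take (18,20); take (20,21).
Selected: (0,2) (4,5) (6,7) (8,11) (18,20) (20,21)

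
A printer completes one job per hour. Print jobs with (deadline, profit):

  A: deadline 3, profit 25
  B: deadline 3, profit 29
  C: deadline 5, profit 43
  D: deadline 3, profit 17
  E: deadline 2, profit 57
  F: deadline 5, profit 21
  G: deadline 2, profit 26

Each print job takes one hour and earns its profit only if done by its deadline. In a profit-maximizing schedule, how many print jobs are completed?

5

Take jobs in profit order; each goes to the latest open slot no later than its deadline.
By profit: E(d2,57), C(d5,43), B(d3,29), G(d2,26), A(d3,25), F(d5,21), D(d3,17)
E→slot 2; C→slot 5; B→slot 3; G→slot 1; A skipped; F→slot 4; D skipped.
5 of 7 scheduled.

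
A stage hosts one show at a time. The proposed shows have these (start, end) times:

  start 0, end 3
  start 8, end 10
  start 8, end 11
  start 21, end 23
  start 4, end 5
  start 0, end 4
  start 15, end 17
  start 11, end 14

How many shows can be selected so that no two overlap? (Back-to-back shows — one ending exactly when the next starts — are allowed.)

By end time: (0,3), (0,4), (4,5), (8,10), (8,11), (11,14), (15,17), (21,23).
Pick (0,3); next start ≥ 3 → (4,5); next start ≥ 5 → (8,10); next start ≥ 10 → (11,14); next start ≥ 14 → (15,17); next start ≥ 17 → (21,23).
Selected 6 shows.

6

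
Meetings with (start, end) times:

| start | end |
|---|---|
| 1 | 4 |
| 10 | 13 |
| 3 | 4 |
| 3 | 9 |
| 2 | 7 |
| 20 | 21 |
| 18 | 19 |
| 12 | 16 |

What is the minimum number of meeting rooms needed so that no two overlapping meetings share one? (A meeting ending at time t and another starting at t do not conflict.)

4

The answer is the maximum number of intervals overlapping at any instant.
Events (time:±→running): 1:+→1 2:+→2 3:+→3 3:+→4 … peak 4.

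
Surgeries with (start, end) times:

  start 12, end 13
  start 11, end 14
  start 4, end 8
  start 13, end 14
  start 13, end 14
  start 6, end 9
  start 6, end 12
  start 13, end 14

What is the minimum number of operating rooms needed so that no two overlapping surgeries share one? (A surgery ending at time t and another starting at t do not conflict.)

Count concurrent intervals with a sweep; the peak is the room count.
Events (time:±→running): 4:+→1 6:+→2 6:+→3 8:-→2 9:-→1 11:+→2 12:-→1 12:+→2 13:-→1 13:+→2 13:+→3 13:+→4 … peak 4.

4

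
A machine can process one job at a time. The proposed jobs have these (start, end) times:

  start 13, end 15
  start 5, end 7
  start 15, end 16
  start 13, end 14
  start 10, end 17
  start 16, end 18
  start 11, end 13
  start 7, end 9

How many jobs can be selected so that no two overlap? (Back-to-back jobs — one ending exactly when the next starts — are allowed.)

6

Greedy by earliest finish: after sorting by end time, pick each interval compatible with the last pick.
Sorted by end: (5,7)  (7,9)  (11,13)  (13,14)  (13,15)  (15,16)  (10,17)  (16,18)
take (5,7); take (7,9); take (11,13); take (13,14); skip (13,15); take (15,16); take (16,18).
Selected 6 jobs.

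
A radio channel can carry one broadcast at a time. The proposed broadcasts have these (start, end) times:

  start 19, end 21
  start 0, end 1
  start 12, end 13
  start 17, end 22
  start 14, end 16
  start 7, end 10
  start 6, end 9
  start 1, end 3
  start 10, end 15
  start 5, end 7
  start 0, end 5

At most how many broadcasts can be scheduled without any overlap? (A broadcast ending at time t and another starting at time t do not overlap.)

By end time: (0,1), (1,3), (0,5), (5,7), (6,9), (7,10), (12,13), (10,15), (14,16), (19,21), (17,22).
Pick (0,1); next start ≥ 1 → (1,3); next start ≥ 3 → (5,7); next start ≥ 7 → (7,10); next start ≥ 10 → (12,13); next start ≥ 13 → (14,16); next start ≥ 16 → (19,21).
Selected 7 broadcasts.

7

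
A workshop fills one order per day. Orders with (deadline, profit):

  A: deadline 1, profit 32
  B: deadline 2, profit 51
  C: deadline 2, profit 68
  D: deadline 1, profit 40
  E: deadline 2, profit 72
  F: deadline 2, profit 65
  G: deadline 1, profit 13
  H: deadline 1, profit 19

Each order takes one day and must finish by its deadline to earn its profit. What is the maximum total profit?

Sort by profit descending; place each in the latest free slot ≤ its deadline.
Profit order: E=72 C=68 F=65 B=51 D=40 A=32 H=19 G=13
Assign: E→slot 2, C→slot 1, F skipped, B skipped, D skipped, A skipped, H skipped, G skipped.
Slots: [1:C] [2:E]
Profit = 68 + 72 = 140

140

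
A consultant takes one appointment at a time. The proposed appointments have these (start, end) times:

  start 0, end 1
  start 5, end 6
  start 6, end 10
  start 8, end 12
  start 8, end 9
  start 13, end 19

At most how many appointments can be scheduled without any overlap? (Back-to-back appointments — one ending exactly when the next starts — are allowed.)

4

Order by finish time; keep every interval that doesn't clash with the previous kept one.
Sorted by end: (0,1)  (5,6)  (8,9)  (6,10)  (8,12)  (13,19)
take (0,1); take (5,6); take (8,9); take (13,19).
Selected 4 appointments.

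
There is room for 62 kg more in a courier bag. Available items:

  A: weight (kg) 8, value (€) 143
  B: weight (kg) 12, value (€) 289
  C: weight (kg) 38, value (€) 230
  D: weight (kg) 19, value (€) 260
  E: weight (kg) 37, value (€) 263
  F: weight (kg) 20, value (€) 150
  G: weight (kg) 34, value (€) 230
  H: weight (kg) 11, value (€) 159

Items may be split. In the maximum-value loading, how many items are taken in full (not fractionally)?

4

Greedy by value/weight ratio, highest first.
Ratios (sorted): B 24.08, A 17.88, H 14.45, D 13.68, F 7.50, E 7.11, G 6.76, C 6.05
take B (12 @ 289); take A (8 @ 143); take H (11 @ 159); take D (19 @ 260); take 12/20 of F → 90.00. Capacity used 62/62.
4 item(s) taken whole; one partial (take 12/20 of F).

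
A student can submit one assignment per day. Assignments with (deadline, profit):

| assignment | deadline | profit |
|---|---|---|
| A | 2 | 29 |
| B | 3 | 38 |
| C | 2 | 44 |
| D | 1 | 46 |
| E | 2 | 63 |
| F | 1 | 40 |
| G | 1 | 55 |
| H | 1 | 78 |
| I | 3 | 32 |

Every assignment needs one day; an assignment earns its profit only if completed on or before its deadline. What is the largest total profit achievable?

Take jobs in profit order; each goes to the latest open slot no later than its deadline.
By profit: H(d1,78), E(d2,63), G(d1,55), D(d1,46), C(d2,44), F(d1,40), B(d3,38), I(d3,32), A(d2,29)
H→slot 1; E→slot 2; G skipped; D skipped; C skipped; F skipped; B→slot 3; I skipped; A skipped.
Profit = 78 + 63 + 38 = 179

179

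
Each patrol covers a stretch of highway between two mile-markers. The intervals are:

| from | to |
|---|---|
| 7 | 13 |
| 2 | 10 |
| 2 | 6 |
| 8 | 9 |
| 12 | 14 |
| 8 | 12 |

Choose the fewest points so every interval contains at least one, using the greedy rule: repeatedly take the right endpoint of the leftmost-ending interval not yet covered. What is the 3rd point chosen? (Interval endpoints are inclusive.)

Sort by right endpoint; whenever an interval is uncovered, place a point at its right end.
Sorted: [2,6] [8,9] [2,10] [8,12] [7,13] [12,14]
{[2,6]} hit by 6; {[8,9],[2,10],[8,12],[7,13]} hit by 9; {[12,14]} hit by 14.
Points: 6, 9, 14 (3 total).

14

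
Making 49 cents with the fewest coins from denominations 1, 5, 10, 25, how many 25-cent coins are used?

1

Greedy: take as many of the largest coin as possible, then repeat with the remainder.
49 = 1×25 + 2×10 + 4×1
Count of 25: 1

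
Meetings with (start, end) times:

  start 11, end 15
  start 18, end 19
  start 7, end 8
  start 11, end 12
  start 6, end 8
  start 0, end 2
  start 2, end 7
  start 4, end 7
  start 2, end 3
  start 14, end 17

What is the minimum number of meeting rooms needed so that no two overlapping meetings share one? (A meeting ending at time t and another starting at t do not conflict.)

3

Count concurrent intervals with a sweep; the peak is the room count.
starts: [0, 2, 2, 4, 6, 7, 11, 11, 14, 18]
ends:   [2, 3, 7, 7, 8, 8, 12, 15, 17, 19]
s0→1 e2→0 s2→1 s2→2 e3→1 s4→2 s6→3  — peak 3.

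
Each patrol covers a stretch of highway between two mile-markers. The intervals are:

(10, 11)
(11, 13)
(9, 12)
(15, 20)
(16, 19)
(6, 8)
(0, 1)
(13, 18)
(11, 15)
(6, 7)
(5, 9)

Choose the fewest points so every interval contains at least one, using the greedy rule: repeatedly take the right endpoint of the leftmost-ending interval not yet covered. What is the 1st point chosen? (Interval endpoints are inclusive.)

1

By right end: [0,1]  [6,7]  [6,8]  [5,9]  [10,11]  [9,12]  [11,13]  [11,15]  [13,18]  [16,19]  [15,20]
[0,1] uncovered → point at 1; [6,7] uncovered → point at 7; [10,11] uncovered → point at 11; [13,18] uncovered → point at 18.
Points: 1, 7, 11, 18 (4 total).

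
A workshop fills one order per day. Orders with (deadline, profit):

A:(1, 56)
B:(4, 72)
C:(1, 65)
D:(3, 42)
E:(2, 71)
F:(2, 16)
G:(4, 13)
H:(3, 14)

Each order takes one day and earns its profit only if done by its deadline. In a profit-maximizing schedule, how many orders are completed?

4

Take jobs in profit order; each goes to the latest open slot no later than its deadline.
By profit: B(d4,72), E(d2,71), C(d1,65), A(d1,56), D(d3,42), F(d2,16), H(d3,14), G(d4,13)
B→slot 4; E→slot 2; C→slot 1; A skipped; D→slot 3; F skipped; H skipped; G skipped.
4 of 8 scheduled.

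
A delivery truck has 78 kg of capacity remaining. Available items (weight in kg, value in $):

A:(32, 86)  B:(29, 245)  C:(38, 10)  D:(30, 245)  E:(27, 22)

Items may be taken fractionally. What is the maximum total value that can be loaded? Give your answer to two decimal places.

541.06

Ratios (sorted): B 8.45, D 8.17, A 2.69, E 0.81, C 0.26
take B (29 @ 245); take D (30 @ 245); take 19/32 of A → 51.06. Capacity used 78/78.
Total value = 541.06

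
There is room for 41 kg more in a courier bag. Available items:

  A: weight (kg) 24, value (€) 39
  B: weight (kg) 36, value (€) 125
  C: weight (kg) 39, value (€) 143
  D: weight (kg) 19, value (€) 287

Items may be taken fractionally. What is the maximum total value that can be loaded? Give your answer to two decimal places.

367.67

Greedy by value/weight ratio, highest first.
Ratios (sorted): D 15.11, C 3.67, B 3.47, A 1.62
take D (19 @ 287); take 22/39 of C → 80.67. Capacity used 41/41.
Total value = 367.67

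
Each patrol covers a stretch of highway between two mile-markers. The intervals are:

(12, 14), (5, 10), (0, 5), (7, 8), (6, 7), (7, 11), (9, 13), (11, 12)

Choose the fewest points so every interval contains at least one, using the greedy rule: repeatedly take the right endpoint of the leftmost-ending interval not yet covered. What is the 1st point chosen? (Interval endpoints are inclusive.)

5

Sort by right endpoint; whenever an interval is uncovered, place a point at its right end.
Sorted: [0,5] [6,7] [7,8] [5,10] [7,11] [11,12] [9,13] [12,14]
{[0,5]} hit by 5; {[6,7],[7,8],[5,10],[7,11]} hit by 7; {[11,12],[9,13],[12,14]} hit by 12.
Points: 5, 7, 12 (3 total).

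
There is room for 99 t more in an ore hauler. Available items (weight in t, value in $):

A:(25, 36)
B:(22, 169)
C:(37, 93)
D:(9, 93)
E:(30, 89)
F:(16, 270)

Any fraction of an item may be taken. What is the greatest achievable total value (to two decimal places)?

Order: F (270/16=16.88) > D (93/9=10.33) > B (169/22=7.68) > E (89/30=2.97) > C (93/37=2.51) > A (36/25=1.44)
Fill: take F (16 @ 270) → take D (9 @ 93) → take B (22 @ 169) → take E (30 @ 89) → take 22/37 of C → 55.30; 99/99 used.
Total value = 676.30

676.30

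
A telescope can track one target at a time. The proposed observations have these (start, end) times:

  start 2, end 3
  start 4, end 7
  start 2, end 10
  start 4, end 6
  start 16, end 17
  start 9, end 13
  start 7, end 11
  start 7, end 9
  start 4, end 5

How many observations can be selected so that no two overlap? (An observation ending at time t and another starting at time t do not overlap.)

Sorted by end: (2,3)  (4,5)  (4,6)  (4,7)  (7,9)  (2,10)  (7,11)  (9,13)  (16,17)
take (2,3); take (4,5); take (7,9); skip (2,10); skip (7,11); take (9,13); take (16,17).
Selected 5 observations.

5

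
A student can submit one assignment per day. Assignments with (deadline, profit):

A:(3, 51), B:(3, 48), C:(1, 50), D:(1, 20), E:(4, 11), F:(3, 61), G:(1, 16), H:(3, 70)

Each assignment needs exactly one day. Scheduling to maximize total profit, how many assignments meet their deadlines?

Sort by profit descending; place each in the latest free slot ≤ its deadline.
Profit order: H=70 F=61 A=51 C=50 B=48 D=20 G=16 E=11
Assign: H→slot 3, F→slot 2, A→slot 1, C skipped, B skipped, D skipped, G skipped, E→slot 4.
Slots: [1:A] [2:F] [3:H] [4:E]
4 of 8 scheduled.

4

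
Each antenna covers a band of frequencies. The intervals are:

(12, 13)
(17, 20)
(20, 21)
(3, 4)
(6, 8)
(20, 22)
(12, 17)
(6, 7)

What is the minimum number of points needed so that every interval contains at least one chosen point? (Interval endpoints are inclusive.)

4

By right end: [3,4]  [6,7]  [6,8]  [12,13]  [12,17]  [17,20]  [20,21]  [20,22]
[3,4] uncovered → point at 4; [6,7] uncovered → point at 7; [12,13] uncovered → point at 13; [17,20] uncovered → point at 20.
Points: 4, 7, 13, 20 (4 total).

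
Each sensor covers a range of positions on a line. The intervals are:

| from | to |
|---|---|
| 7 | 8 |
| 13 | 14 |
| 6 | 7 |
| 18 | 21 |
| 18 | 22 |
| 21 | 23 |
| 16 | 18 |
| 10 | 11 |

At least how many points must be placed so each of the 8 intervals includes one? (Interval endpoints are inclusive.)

Process intervals by earliest right end; each time one isn't hit yet, stab at its right endpoint.
Sorted: [6,7] [7,8] [10,11] [13,14] [16,18] [18,21] [18,22] [21,23]
{[6,7],[7,8]} hit by 7; {[10,11]} hit by 11; {[13,14]} hit by 14; {[16,18],[18,21],[18,22]} hit by 18; {[21,23]} hit by 23.
Points: 7, 11, 14, 18, 23 (5 total).

5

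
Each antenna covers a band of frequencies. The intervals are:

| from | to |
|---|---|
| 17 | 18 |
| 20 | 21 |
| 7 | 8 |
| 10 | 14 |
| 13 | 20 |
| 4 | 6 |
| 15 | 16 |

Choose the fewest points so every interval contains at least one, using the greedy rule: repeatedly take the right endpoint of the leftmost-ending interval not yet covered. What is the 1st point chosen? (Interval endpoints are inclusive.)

6

Sort by right endpoint; whenever an interval is uncovered, place a point at its right end.
By right end: [4,6]  [7,8]  [10,14]  [15,16]  [17,18]  [13,20]  [20,21]
[4,6] uncovered → point at 6; [7,8] uncovered → point at 8; [10,14] uncovered → point at 14; [15,16] uncovered → point at 16; [17,18] uncovered → point at 18; [20,21] uncovered → point at 21.
Points: 6, 8, 14, 16, 18, 21 (6 total).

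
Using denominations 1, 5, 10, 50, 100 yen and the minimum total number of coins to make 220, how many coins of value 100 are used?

Greedy: take as many of the largest coin as possible, then repeat with the remainder.
220 = 2×100 + 2×10
Count of 100: 2

2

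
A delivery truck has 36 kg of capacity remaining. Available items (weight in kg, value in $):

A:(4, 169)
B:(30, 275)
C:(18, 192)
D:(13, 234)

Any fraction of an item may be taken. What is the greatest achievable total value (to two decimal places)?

604.17

Greedy by value/weight ratio, highest first.
Ratios (sorted): A 42.25, D 18.00, C 10.67, B 9.17
take A (4 @ 169); take D (13 @ 234); take C (18 @ 192); take 1/30 of B → 9.17. Capacity used 36/36.
Total value = 604.17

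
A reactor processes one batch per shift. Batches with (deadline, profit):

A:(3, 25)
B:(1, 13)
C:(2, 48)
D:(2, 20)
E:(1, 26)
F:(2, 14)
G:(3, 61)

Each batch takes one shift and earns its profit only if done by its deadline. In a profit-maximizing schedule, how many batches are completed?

By profit: G(d3,61), C(d2,48), E(d1,26), A(d3,25), D(d2,20), F(d2,14), B(d1,13)
G→slot 3; C→slot 2; E→slot 1; A skipped; D skipped; F skipped; B skipped.
3 of 7 scheduled.

3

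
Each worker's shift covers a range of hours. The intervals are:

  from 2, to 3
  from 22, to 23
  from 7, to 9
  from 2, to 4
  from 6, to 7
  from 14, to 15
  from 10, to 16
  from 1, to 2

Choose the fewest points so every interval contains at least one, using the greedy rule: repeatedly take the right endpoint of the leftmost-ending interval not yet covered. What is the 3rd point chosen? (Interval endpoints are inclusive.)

15

By right end: [1,2]  [2,3]  [2,4]  [6,7]  [7,9]  [14,15]  [10,16]  [22,23]
[1,2] uncovered → point at 2; [6,7] uncovered → point at 7; [14,15] uncovered → point at 15; [22,23] uncovered → point at 23.
Points: 2, 7, 15, 23 (4 total).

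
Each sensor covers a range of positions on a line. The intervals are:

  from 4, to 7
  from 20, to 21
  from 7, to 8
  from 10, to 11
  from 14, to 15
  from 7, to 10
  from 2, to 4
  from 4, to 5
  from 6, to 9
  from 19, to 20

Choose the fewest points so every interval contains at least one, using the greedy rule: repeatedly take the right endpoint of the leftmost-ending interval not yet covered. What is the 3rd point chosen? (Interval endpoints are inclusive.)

11

Sort by right endpoint; whenever an interval is uncovered, place a point at its right end.
Sorted: [2,4] [4,5] [4,7] [7,8] [6,9] [7,10] [10,11] [14,15] [19,20] [20,21]
{[2,4],[4,5],[4,7]} hit by 4; {[7,8],[6,9],[7,10]} hit by 8; {[10,11]} hit by 11; {[14,15]} hit by 15; {[19,20],[20,21]} hit by 20.
Points: 4, 8, 11, 15, 20 (5 total).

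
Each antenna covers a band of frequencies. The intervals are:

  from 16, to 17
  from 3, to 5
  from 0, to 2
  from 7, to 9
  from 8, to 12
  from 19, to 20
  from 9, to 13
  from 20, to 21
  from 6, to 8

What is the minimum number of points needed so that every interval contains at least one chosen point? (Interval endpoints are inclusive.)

6

Sort by right endpoint; whenever an interval is uncovered, place a point at its right end.
By right end: [0,2]  [3,5]  [6,8]  [7,9]  [8,12]  [9,13]  [16,17]  [19,20]  [20,21]
[0,2] uncovered → point at 2; [3,5] uncovered → point at 5; [6,8] uncovered → point at 8; [9,13] uncovered → point at 13; [16,17] uncovered → point at 17; [19,20] uncovered → point at 20.
Points: 2, 5, 8, 13, 17, 20 (6 total).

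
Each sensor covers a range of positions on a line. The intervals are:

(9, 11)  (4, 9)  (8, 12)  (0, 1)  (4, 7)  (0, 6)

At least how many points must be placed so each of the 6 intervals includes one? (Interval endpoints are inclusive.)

3

By right end: [0,1]  [0,6]  [4,7]  [4,9]  [9,11]  [8,12]
[0,1] uncovered → point at 1; [4,7] uncovered → point at 7; [9,11] uncovered → point at 11.
Points: 1, 7, 11 (3 total).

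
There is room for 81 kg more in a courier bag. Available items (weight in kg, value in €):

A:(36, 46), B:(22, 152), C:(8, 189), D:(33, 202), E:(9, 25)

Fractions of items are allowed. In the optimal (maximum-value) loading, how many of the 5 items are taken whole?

4

Ratios (sorted): C 23.62, B 6.91, D 6.12, E 2.78, A 1.28
take C (8 @ 189); take B (22 @ 152); take D (33 @ 202); take E (9 @ 25); take 9/36 of A → 11.50. Capacity used 81/81.
4 item(s) taken whole; one partial (take 9/36 of A).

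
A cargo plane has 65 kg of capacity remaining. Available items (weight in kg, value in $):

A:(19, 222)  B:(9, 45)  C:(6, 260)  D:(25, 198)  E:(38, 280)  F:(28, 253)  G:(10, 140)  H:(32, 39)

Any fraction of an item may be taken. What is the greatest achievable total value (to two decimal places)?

890.84

Greedy by value/weight ratio, highest first.
Ratios (sorted): C 43.33, G 14.00, A 11.68, F 9.04, D 7.92, E 7.37, B 5.00, H 1.22
take C (6 @ 260); take G (10 @ 140); take A (19 @ 222); take F (28 @ 253); take 2/25 of D → 15.84. Capacity used 65/65.
Total value = 890.84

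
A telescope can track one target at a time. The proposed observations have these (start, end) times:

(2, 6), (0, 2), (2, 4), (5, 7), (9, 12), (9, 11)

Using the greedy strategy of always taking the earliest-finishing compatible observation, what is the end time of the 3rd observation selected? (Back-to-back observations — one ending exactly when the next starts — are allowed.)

7

Greedy by earliest finish: after sorting by end time, pick each interval compatible with the last pick.
Sorted by end: (0,2)  (2,4)  (2,6)  (5,7)  (9,11)  (9,12)
take (0,2); take (2,4); take (5,7); take (9,11); skip (9,12).
Selected: (0,2) (2,4) (5,7) (9,11)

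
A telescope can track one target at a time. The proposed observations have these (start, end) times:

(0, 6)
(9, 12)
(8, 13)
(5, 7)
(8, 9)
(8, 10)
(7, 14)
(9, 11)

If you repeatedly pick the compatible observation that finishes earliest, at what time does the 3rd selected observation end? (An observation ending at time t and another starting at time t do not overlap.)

Order by finish time; keep every interval that doesn't clash with the previous kept one.
By end time: (0,6), (5,7), (8,9), (8,10), (9,11), (9,12), (8,13), (7,14).
Pick (0,6); next start ≥ 6 → (8,9); next start ≥ 9 → (9,11).
Selected: (0,6) (8,9) (9,11)

11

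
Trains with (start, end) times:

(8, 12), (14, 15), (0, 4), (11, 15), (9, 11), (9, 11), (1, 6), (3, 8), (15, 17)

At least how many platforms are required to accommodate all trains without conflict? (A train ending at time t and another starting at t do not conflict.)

3

starts: [0, 1, 3, 8, 9, 9, 11, 14, 15]
ends:   [4, 6, 8, 11, 11, 12, 15, 15, 17]
s0→1 s1→2 s3→3  — peak 3.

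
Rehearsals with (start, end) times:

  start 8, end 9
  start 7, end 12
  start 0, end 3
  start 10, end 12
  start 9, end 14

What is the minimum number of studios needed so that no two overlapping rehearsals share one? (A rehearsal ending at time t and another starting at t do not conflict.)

3

Count concurrent intervals with a sweep; the peak is the room count.
Events (time:±→running): 0:+→1 3:-→0 7:+→1 8:+→2 9:-→1 9:+→2 10:+→3 … peak 3.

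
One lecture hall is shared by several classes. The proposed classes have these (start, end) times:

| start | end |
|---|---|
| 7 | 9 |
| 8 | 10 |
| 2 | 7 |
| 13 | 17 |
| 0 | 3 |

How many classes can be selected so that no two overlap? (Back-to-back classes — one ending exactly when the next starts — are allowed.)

Greedy by earliest finish: after sorting by end time, pick each interval compatible with the last pick.
By end time: (0,3), (2,7), (7,9), (8,10), (13,17).
Pick (0,3); next start ≥ 3 → (7,9); next start ≥ 9 → (13,17).
Selected 3 classes.

3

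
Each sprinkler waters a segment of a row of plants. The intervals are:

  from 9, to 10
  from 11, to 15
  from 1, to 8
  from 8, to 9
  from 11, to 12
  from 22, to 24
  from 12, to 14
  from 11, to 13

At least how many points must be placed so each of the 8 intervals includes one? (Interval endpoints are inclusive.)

By right end: [1,8]  [8,9]  [9,10]  [11,12]  [11,13]  [12,14]  [11,15]  [22,24]
[1,8] uncovered → point at 8; [9,10] uncovered → point at 10; [11,12] uncovered → point at 12; [22,24] uncovered → point at 24.
Points: 8, 10, 12, 24 (4 total).

4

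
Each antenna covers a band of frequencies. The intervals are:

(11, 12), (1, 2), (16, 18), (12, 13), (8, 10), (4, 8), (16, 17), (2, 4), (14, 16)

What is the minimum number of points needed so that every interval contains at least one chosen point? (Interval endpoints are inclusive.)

Sorted: [1,2] [2,4] [4,8] [8,10] [11,12] [12,13] [14,16] [16,17] [16,18]
{[1,2],[2,4]} hit by 2; {[4,8],[8,10]} hit by 8; {[11,12],[12,13]} hit by 12; {[14,16],[16,17],[16,18]} hit by 16.
Points: 2, 8, 12, 16 (4 total).

4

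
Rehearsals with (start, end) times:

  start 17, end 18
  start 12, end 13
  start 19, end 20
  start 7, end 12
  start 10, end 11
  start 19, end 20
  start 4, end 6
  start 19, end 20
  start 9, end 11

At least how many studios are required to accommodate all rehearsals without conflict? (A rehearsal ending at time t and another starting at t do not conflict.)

Count concurrent intervals with a sweep; the peak is the room count.
starts: [4, 7, 9, 10, 12, 17, 19, 19, 19]
ends:   [6, 11, 11, 12, 13, 18, 20, 20, 20]
s4→1 e6→0 s7→1 s9→2 s10→3  — peak 3.

3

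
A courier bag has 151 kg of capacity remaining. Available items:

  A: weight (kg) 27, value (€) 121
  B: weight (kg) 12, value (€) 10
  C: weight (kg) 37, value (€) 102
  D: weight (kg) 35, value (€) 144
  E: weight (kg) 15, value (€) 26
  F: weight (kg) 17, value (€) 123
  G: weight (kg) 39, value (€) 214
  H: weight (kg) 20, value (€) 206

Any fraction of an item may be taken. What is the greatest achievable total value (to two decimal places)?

843.84

Greedy by value/weight ratio, highest first.
Order: H (206/20=10.30) > F (123/17=7.24) > G (214/39=5.49) > A (121/27=4.48) > D (144/35=4.11) > C (102/37=2.76) > E (26/15=1.73) > B (10/12=0.83)
Fill: take H (20 @ 206) → take F (17 @ 123) → take G (39 @ 214) → take A (27 @ 121) → take D (35 @ 144) → take 13/37 of C → 35.84; 151/151 used.
Total value = 843.84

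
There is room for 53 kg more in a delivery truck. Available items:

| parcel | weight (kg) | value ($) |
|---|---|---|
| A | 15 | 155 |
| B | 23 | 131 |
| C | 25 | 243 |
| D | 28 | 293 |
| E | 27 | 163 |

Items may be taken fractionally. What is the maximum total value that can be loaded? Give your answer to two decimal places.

545.20

Greedy by value/weight ratio, highest first.
Order: D (293/28=10.46) > A (155/15=10.33) > C (243/25=9.72) > E (163/27=6.04) > B (131/23=5.70)
Fill: take D (28 @ 293) → take A (15 @ 155) → take 10/25 of C → 97.20; 53/53 used.
Total value = 545.20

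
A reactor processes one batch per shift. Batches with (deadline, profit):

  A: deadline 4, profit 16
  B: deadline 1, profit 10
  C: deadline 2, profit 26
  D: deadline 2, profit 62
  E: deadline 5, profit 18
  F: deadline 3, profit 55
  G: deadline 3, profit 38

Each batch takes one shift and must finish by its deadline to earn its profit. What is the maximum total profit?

189

Sort by profit descending; place each in the latest free slot ≤ its deadline.
Profit order: D=62 F=55 G=38 C=26 E=18 A=16 B=10
Assign: D→slot 2, F→slot 3, G→slot 1, C skipped, E→slot 5, A→slot 4, B skipped.
Slots: [1:G] [2:D] [3:F] [4:A] [5:E]
Profit = 38 + 62 + 55 + 16 + 18 = 189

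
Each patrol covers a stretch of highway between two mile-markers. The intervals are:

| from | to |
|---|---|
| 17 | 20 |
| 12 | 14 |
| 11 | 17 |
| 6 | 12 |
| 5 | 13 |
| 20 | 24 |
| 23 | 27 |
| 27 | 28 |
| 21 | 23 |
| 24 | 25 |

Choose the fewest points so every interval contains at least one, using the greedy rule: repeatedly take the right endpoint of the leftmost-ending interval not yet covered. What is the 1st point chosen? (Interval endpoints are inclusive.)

Process intervals by earliest right end; each time one isn't hit yet, stab at its right endpoint.
Sorted: [6,12] [5,13] [12,14] [11,17] [17,20] [21,23] [20,24] [24,25] [23,27] [27,28]
{[6,12],[5,13],[12,14],[11,17]} hit by 12; {[17,20]} hit by 20; {[21,23],[20,24]} hit by 23; {[24,25],[23,27]} hit by 25; {[27,28]} hit by 28.
Points: 12, 20, 23, 25, 28 (5 total).

12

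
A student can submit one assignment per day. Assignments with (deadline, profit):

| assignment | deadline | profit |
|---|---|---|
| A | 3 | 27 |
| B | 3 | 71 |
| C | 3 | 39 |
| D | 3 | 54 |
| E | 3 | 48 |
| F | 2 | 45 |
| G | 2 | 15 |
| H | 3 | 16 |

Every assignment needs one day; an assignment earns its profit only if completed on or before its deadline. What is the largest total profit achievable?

173

Sort by profit descending; place each in the latest free slot ≤ its deadline.
Profit order: B=71 D=54 E=48 F=45 C=39 A=27 H=16 G=15
Assign: B→slot 3, D→slot 2, E→slot 1, F skipped, C skipped, A skipped, H skipped, G skipped.
Slots: [1:E] [2:D] [3:B]
Profit = 48 + 54 + 71 = 173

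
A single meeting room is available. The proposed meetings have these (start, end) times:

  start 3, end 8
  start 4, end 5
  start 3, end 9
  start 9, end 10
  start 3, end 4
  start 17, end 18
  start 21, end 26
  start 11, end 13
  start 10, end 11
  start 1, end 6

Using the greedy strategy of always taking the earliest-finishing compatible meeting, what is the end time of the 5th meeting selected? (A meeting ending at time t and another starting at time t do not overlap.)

13

Sort by end time and greedily take each interval whose start is ≥ the last chosen end.
By end time: (3,4), (4,5), (1,6), (3,8), (3,9), (9,10), (10,11), (11,13), (17,18), (21,26).
Pick (3,4); next start ≥ 4 → (4,5); next start ≥ 5 → (9,10); next start ≥ 10 → (10,11); next start ≥ 11 → (11,13); next start ≥ 13 → (17,18); next start ≥ 18 → (21,26).
Selected: (3,4) (4,5) (9,10) (10,11) (11,13) (17,18) (21,26)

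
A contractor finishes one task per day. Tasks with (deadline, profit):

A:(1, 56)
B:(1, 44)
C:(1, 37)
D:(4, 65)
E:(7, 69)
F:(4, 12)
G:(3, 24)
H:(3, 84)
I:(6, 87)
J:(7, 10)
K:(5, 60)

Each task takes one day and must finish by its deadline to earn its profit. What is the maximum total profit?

445

Profit order: I=87 H=84 E=69 D=65 K=60 A=56 B=44 C=37 G=24 F=12 J=10
Assign: I→slot 6, H→slot 3, E→slot 7, D→slot 4, K→slot 5, A→slot 1, B skipped, C skipped, G→slot 2, F skipped, J skipped.
Slots: [1:A] [2:G] [3:H] [4:D] [5:K] [6:I] [7:E]
Profit = 56 + 24 + 84 + 65 + 60 + 87 + 69 = 445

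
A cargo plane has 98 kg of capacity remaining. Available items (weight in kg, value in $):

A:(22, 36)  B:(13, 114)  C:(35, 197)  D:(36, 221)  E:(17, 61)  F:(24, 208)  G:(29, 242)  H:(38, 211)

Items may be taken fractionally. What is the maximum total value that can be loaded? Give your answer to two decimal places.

Ratios (sorted): B 8.77, F 8.67, G 8.34, D 6.14, C 5.63, H 5.55, E 3.59, A 1.64
take B (13 @ 114); take F (24 @ 208); take G (29 @ 242); take 32/36 of D → 196.44. Capacity used 98/98.
Total value = 760.44

760.44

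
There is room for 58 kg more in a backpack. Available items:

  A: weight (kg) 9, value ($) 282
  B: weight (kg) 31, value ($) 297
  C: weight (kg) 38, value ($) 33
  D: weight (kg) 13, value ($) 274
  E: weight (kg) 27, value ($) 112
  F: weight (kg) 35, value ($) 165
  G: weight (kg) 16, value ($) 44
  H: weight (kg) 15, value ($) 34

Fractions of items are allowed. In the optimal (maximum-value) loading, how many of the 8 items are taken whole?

3

Sort by value per unit weight and fill in that order.
Ratios (sorted): A 31.33, D 21.08, B 9.58, F 4.71, E 4.15, G 2.75, H 2.27, C 0.87
take A (9 @ 282); take D (13 @ 274); take B (31 @ 297); take 5/35 of F → 23.57. Capacity used 58/58.
3 item(s) taken whole; one partial (take 5/35 of F).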